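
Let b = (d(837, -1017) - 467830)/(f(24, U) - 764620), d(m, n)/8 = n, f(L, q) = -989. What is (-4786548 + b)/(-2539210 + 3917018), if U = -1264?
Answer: -1832311875883/527431102536 ≈ -3.4740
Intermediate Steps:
d(m, n) = 8*n
b = 475966/765609 (b = (8*(-1017) - 467830)/(-989 - 764620) = (-8136 - 467830)/(-765609) = -475966*(-1/765609) = 475966/765609 ≈ 0.62168)
(-4786548 + b)/(-2539210 + 3917018) = (-4786548 + 475966/765609)/(-2539210 + 3917018) = -3664623751766/765609/1377808 = -3664623751766/765609*1/1377808 = -1832311875883/527431102536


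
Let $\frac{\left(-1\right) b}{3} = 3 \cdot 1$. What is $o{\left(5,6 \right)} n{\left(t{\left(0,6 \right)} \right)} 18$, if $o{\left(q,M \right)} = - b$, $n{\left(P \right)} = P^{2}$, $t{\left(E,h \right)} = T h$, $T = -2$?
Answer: $23328$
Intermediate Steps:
$b = -9$ ($b = - 3 \cdot 3 \cdot 1 = \left(-3\right) 3 = -9$)
$t{\left(E,h \right)} = - 2 h$
$o{\left(q,M \right)} = 9$ ($o{\left(q,M \right)} = \left(-1\right) \left(-9\right) = 9$)
$o{\left(5,6 \right)} n{\left(t{\left(0,6 \right)} \right)} 18 = 9 \left(\left(-2\right) 6\right)^{2} \cdot 18 = 9 \left(-12\right)^{2} \cdot 18 = 9 \cdot 144 \cdot 18 = 1296 \cdot 18 = 23328$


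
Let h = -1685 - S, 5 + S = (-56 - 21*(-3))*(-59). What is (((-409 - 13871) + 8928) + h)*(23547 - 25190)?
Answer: 10875017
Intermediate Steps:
S = -418 (S = -5 + (-56 - 21*(-3))*(-59) = -5 + (-56 + 63)*(-59) = -5 + 7*(-59) = -5 - 413 = -418)
h = -1267 (h = -1685 - 1*(-418) = -1685 + 418 = -1267)
(((-409 - 13871) + 8928) + h)*(23547 - 25190) = (((-409 - 13871) + 8928) - 1267)*(23547 - 25190) = ((-14280 + 8928) - 1267)*(-1643) = (-5352 - 1267)*(-1643) = -6619*(-1643) = 10875017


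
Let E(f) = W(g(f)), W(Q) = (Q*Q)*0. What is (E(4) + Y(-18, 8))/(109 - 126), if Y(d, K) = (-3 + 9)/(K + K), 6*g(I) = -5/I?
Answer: -3/136 ≈ -0.022059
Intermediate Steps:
g(I) = -5/(6*I) (g(I) = (-5/I)/6 = -5/(6*I))
W(Q) = 0 (W(Q) = Q²*0 = 0)
Y(d, K) = 3/K (Y(d, K) = 6/((2*K)) = 6*(1/(2*K)) = 3/K)
E(f) = 0
(E(4) + Y(-18, 8))/(109 - 126) = (0 + 3/8)/(109 - 126) = (0 + 3*(⅛))/(-17) = (0 + 3/8)*(-1/17) = (3/8)*(-1/17) = -3/136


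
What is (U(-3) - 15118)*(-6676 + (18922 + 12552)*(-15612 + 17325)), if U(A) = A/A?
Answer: -814931559462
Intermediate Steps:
U(A) = 1
(U(-3) - 15118)*(-6676 + (18922 + 12552)*(-15612 + 17325)) = (1 - 15118)*(-6676 + (18922 + 12552)*(-15612 + 17325)) = -15117*(-6676 + 31474*1713) = -15117*(-6676 + 53914962) = -15117*53908286 = -814931559462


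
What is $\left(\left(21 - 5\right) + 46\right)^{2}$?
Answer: $3844$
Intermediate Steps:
$\left(\left(21 - 5\right) + 46\right)^{2} = \left(16 + 46\right)^{2} = 62^{2} = 3844$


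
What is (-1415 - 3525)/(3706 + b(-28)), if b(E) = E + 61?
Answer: -4940/3739 ≈ -1.3212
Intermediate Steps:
b(E) = 61 + E
(-1415 - 3525)/(3706 + b(-28)) = (-1415 - 3525)/(3706 + (61 - 28)) = -4940/(3706 + 33) = -4940/3739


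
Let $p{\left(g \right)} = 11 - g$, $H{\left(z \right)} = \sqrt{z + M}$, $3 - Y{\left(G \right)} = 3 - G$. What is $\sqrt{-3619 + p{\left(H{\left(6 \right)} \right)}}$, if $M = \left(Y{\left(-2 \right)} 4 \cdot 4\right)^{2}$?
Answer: $\sqrt{-3608 - \sqrt{1030}} \approx 60.333 i$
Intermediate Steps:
$Y{\left(G \right)} = G$ ($Y{\left(G \right)} = 3 - \left(3 - G\right) = 3 + \left(-3 + G\right) = G$)
$M = 1024$ ($M = \left(\left(-2\right) 4 \cdot 4\right)^{2} = \left(\left(-8\right) 4\right)^{2} = \left(-32\right)^{2} = 1024$)
$H{\left(z \right)} = \sqrt{1024 + z}$ ($H{\left(z \right)} = \sqrt{z + 1024} = \sqrt{1024 + z}$)
$\sqrt{-3619 + p{\left(H{\left(6 \right)} \right)}} = \sqrt{-3619 + \left(11 - \sqrt{1024 + 6}\right)} = \sqrt{-3619 + \left(11 - \sqrt{1030}\right)} = \sqrt{-3608 - \sqrt{1030}}$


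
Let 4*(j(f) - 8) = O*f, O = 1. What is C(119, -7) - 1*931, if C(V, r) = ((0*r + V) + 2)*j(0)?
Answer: 37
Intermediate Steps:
j(f) = 8 + f/4 (j(f) = 8 + (1*f)/4 = 8 + f/4)
C(V, r) = 16 + 8*V (C(V, r) = ((0*r + V) + 2)*(8 + (¼)*0) = ((0 + V) + 2)*(8 + 0) = (V + 2)*8 = (2 + V)*8 = 16 + 8*V)
C(119, -7) - 1*931 = (16 + 8*119) - 1*931 = (16 + 952) - 931 = 968 - 931 = 37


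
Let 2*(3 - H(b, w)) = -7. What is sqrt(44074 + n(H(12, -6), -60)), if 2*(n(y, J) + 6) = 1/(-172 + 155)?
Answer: 3*sqrt(5660286)/34 ≈ 209.92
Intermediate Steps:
H(b, w) = 13/2 (H(b, w) = 3 - 1/2*(-7) = 3 + 7/2 = 13/2)
n(y, J) = -205/34 (n(y, J) = -6 + 1/(2*(-172 + 155)) = -6 + (1/2)/(-17) = -6 + (1/2)*(-1/17) = -6 - 1/34 = -205/34)
sqrt(44074 + n(H(12, -6), -60)) = sqrt(44074 - 205/34) = sqrt(1498311/34) = 3*sqrt(5660286)/34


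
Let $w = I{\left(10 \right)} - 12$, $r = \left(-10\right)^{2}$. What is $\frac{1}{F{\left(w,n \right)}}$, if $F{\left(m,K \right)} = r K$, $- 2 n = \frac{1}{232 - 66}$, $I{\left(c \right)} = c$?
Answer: $- \frac{83}{25} \approx -3.32$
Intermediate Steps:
$n = - \frac{1}{332}$ ($n = - \frac{1}{2 \left(232 - 66\right)} = - \frac{1}{2 \cdot 166} = \left(- \frac{1}{2}\right) \frac{1}{166} = - \frac{1}{332} \approx -0.003012$)
$r = 100$
$w = -2$ ($w = 10 - 12 = -2$)
$F{\left(m,K \right)} = 100 K$
$\frac{1}{F{\left(w,n \right)}} = \frac{1}{100 \left(- \frac{1}{332}\right)} = \frac{1}{- \frac{25}{83}} = - \frac{83}{25}$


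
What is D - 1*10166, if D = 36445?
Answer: 26279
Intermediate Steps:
D - 1*10166 = 36445 - 1*10166 = 36445 - 10166 = 26279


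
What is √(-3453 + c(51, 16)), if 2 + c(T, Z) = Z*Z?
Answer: I*√3199 ≈ 56.56*I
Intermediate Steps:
c(T, Z) = -2 + Z² (c(T, Z) = -2 + Z*Z = -2 + Z²)
√(-3453 + c(51, 16)) = √(-3453 + (-2 + 16²)) = √(-3453 + (-2 + 256)) = √(-3453 + 254) = √(-3199) = I*√3199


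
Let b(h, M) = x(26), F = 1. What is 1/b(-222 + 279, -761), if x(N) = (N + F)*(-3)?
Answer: -1/81 ≈ -0.012346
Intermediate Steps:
x(N) = -3 - 3*N (x(N) = (N + 1)*(-3) = (1 + N)*(-3) = -3 - 3*N)
b(h, M) = -81 (b(h, M) = -3 - 3*26 = -3 - 78 = -81)
1/b(-222 + 279, -761) = 1/(-81) = -1/81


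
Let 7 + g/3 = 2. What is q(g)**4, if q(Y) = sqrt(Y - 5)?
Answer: 400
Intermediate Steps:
g = -15 (g = -21 + 3*2 = -21 + 6 = -15)
q(Y) = sqrt(-5 + Y)
q(g)**4 = (sqrt(-5 - 15))**4 = (sqrt(-20))**4 = (2*I*sqrt(5))**4 = 400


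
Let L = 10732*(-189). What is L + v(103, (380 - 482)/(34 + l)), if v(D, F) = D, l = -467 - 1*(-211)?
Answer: -2028245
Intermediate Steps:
l = -256 (l = -467 + 211 = -256)
L = -2028348
L + v(103, (380 - 482)/(34 + l)) = -2028348 + 103 = -2028245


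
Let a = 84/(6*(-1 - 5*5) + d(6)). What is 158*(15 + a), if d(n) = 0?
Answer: 29704/13 ≈ 2284.9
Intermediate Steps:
a = -7/13 (a = 84/(6*(-1 - 5*5) + 0) = 84/(6*(-1 - 25) + 0) = 84/(6*(-26) + 0) = 84/(-156 + 0) = 84/(-156) = 84*(-1/156) = -7/13 ≈ -0.53846)
158*(15 + a) = 158*(15 - 7/13) = 158*(188/13) = 29704/13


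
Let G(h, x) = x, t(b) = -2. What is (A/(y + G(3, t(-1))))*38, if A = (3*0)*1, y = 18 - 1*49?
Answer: 0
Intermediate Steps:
y = -31 (y = 18 - 49 = -31)
A = 0 (A = 0*1 = 0)
(A/(y + G(3, t(-1))))*38 = (0/(-31 - 2))*38 = (0/(-33))*38 = -1/33*0*38 = 0*38 = 0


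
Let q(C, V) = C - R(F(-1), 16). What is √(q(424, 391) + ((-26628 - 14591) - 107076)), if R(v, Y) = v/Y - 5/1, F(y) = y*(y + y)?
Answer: I*√2365858/4 ≈ 384.53*I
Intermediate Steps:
F(y) = 2*y² (F(y) = y*(2*y) = 2*y²)
R(v, Y) = -5 + v/Y (R(v, Y) = v/Y - 5*1 = v/Y - 5 = -5 + v/Y)
q(C, V) = 39/8 + C (q(C, V) = C - (-5 + (2*(-1)²)/16) = C - (-5 + (2*1)*(1/16)) = C - (-5 + 2*(1/16)) = C - (-5 + ⅛) = C - 1*(-39/8) = C + 39/8 = 39/8 + C)
√(q(424, 391) + ((-26628 - 14591) - 107076)) = √((39/8 + 424) + ((-26628 - 14591) - 107076)) = √(3431/8 + (-41219 - 107076)) = √(3431/8 - 148295) = √(-1182929/8) = I*√2365858/4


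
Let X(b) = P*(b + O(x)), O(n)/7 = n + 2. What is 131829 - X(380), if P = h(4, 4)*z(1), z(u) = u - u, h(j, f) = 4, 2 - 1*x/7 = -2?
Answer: 131829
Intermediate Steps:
x = 28 (x = 14 - 7*(-2) = 14 + 14 = 28)
O(n) = 14 + 7*n (O(n) = 7*(n + 2) = 7*(2 + n) = 14 + 7*n)
z(u) = 0
P = 0 (P = 4*0 = 0)
X(b) = 0 (X(b) = 0*(b + (14 + 7*28)) = 0*(b + (14 + 196)) = 0*(b + 210) = 0*(210 + b) = 0)
131829 - X(380) = 131829 - 1*0 = 131829 + 0 = 131829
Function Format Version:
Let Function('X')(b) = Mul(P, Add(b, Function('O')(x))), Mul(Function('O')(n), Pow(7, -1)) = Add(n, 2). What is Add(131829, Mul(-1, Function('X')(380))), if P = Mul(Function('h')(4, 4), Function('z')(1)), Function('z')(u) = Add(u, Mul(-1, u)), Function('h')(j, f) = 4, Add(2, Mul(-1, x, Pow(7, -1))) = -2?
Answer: 131829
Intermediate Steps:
x = 28 (x = Add(14, Mul(-7, -2)) = Add(14, 14) = 28)
Function('O')(n) = Add(14, Mul(7, n)) (Function('O')(n) = Mul(7, Add(n, 2)) = Mul(7, Add(2, n)) = Add(14, Mul(7, n)))
Function('z')(u) = 0
P = 0 (P = Mul(4, 0) = 0)
Function('X')(b) = 0 (Function('X')(b) = Mul(0, Add(b, Add(14, Mul(7, 28)))) = Mul(0, Add(b, Add(14, 196))) = Mul(0, Add(b, 210)) = Mul(0, Add(210, b)) = 0)
Add(131829, Mul(-1, Function('X')(380))) = Add(131829, Mul(-1, 0)) = Add(131829, 0) = 131829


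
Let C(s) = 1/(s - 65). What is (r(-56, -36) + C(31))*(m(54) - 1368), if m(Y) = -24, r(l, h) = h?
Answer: 852600/17 ≈ 50153.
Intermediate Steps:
C(s) = 1/(-65 + s)
(r(-56, -36) + C(31))*(m(54) - 1368) = (-36 + 1/(-65 + 31))*(-24 - 1368) = (-36 + 1/(-34))*(-1392) = (-36 - 1/34)*(-1392) = -1225/34*(-1392) = 852600/17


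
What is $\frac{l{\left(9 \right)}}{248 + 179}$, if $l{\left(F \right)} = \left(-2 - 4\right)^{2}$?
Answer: $\frac{36}{427} \approx 0.084309$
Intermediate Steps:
$l{\left(F \right)} = 36$ ($l{\left(F \right)} = \left(-6\right)^{2} = 36$)
$\frac{l{\left(9 \right)}}{248 + 179} = \frac{36}{248 + 179} = \frac{36}{427}$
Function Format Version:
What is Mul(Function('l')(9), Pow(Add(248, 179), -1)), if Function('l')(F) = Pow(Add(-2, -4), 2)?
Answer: Rational(36, 427) ≈ 0.084309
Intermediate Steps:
Function('l')(F) = 36 (Function('l')(F) = Pow(-6, 2) = 36)
Mul(Function('l')(9), Pow(Add(248, 179), -1)) = Mul(36, Pow(Add(248, 179), -1)) = Mul(36, Pow(427, -1)) = Mul(36, Rational(1, 427)) = Rational(36, 427)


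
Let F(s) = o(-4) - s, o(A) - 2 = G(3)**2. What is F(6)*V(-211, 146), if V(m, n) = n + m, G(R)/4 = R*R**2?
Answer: -757900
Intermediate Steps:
G(R) = 4*R**3 (G(R) = 4*(R*R**2) = 4*R**3)
V(m, n) = m + n
o(A) = 11666 (o(A) = 2 + (4*3**3)**2 = 2 + (4*27)**2 = 2 + 108**2 = 2 + 11664 = 11666)
F(s) = 11666 - s
F(6)*V(-211, 146) = (11666 - 1*6)*(-211 + 146) = (11666 - 6)*(-65) = 11660*(-65) = -757900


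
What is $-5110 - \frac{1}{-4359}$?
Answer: $- \frac{22274489}{4359} \approx -5110.0$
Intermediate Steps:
$-5110 - \frac{1}{-4359} = -5110 - - \frac{1}{4359} = -5110 + \frac{1}{4359} = - \frac{22274489}{4359}$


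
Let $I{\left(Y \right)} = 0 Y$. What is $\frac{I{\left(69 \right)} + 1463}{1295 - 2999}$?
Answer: $- \frac{1463}{1704} \approx -0.85857$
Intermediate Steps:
$I{\left(Y \right)} = 0$
$\frac{I{\left(69 \right)} + 1463}{1295 - 2999} = \frac{0 + 1463}{1295 - 2999} = \frac{1463}{-1704} = 1463 \left(- \frac{1}{1704}\right) = - \frac{1463}{1704}$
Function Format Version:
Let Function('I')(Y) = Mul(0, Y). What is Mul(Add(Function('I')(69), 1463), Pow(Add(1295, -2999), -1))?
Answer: Rational(-1463, 1704) ≈ -0.85857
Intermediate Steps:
Function('I')(Y) = 0
Mul(Add(Function('I')(69), 1463), Pow(Add(1295, -2999), -1)) = Mul(Add(0, 1463), Pow(Add(1295, -2999), -1)) = Mul(1463, Pow(-1704, -1)) = Mul(1463, Rational(-1, 1704)) = Rational(-1463, 1704)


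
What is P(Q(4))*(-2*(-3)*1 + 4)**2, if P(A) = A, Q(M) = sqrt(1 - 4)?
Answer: 100*I*sqrt(3) ≈ 173.21*I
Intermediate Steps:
Q(M) = I*sqrt(3) (Q(M) = sqrt(-3) = I*sqrt(3))
P(Q(4))*(-2*(-3)*1 + 4)**2 = (I*sqrt(3))*(-2*(-3)*1 + 4)**2 = (I*sqrt(3))*(6*1 + 4)**2 = (I*sqrt(3))*(6 + 4)**2 = (I*sqrt(3))*10**2 = (I*sqrt(3))*100 = 100*I*sqrt(3)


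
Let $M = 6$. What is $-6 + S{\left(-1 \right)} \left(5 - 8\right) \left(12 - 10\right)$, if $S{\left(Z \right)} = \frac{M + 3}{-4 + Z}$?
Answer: $\frac{24}{5} \approx 4.8$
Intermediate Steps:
$S{\left(Z \right)} = \frac{9}{-4 + Z}$ ($S{\left(Z \right)} = \frac{6 + 3}{-4 + Z} = \frac{9}{-4 + Z}$)
$-6 + S{\left(-1 \right)} \left(5 - 8\right) \left(12 - 10\right) = -6 + \frac{9}{-4 - 1} \left(5 - 8\right) \left(12 - 10\right) = -6 + \frac{9}{-5} \left(\left(-3\right) 2\right) = -6 + 9 \left(- \frac{1}{5}\right) \left(-6\right) = -6 - - \frac{54}{5} = -6 + \frac{54}{5} = \frac{24}{5}$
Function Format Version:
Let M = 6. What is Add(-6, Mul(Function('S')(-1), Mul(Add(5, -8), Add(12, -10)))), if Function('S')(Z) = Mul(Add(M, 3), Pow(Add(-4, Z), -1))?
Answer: Rational(24, 5) ≈ 4.8000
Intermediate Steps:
Function('S')(Z) = Mul(9, Pow(Add(-4, Z), -1)) (Function('S')(Z) = Mul(Add(6, 3), Pow(Add(-4, Z), -1)) = Mul(9, Pow(Add(-4, Z), -1)))
Add(-6, Mul(Function('S')(-1), Mul(Add(5, -8), Add(12, -10)))) = Add(-6, Mul(Mul(9, Pow(Add(-4, -1), -1)), Mul(Add(5, -8), Add(12, -10)))) = Add(-6, Mul(Mul(9, Pow(-5, -1)), Mul(-3, 2))) = Add(-6, Mul(Mul(9, Rational(-1, 5)), -6)) = Add(-6, Mul(Rational(-9, 5), -6)) = Add(-6, Rational(54, 5)) = Rational(24, 5)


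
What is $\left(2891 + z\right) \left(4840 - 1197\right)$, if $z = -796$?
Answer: $7632085$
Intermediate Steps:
$\left(2891 + z\right) \left(4840 - 1197\right) = \left(2891 - 796\right) \left(4840 - 1197\right) = 2095 \cdot 3643 = 7632085$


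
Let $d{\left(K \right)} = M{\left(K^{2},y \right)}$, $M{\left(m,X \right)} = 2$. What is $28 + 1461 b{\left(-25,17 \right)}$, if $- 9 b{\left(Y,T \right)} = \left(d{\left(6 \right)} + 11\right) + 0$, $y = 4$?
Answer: $- \frac{6247}{3} \approx -2082.3$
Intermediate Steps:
$d{\left(K \right)} = 2$
$b{\left(Y,T \right)} = - \frac{13}{9}$ ($b{\left(Y,T \right)} = - \frac{\left(2 + 11\right) + 0}{9} = - \frac{13 + 0}{9} = \left(- \frac{1}{9}\right) 13 = - \frac{13}{9}$)
$28 + 1461 b{\left(-25,17 \right)} = 28 + 1461 \left(- \frac{13}{9}\right) = 28 - \frac{6331}{3} = - \frac{6247}{3}$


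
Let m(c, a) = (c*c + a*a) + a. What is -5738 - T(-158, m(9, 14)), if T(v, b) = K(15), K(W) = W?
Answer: -5753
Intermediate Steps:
m(c, a) = a + a**2 + c**2 (m(c, a) = (c**2 + a**2) + a = (a**2 + c**2) + a = a + a**2 + c**2)
T(v, b) = 15
-5738 - T(-158, m(9, 14)) = -5738 - 1*15 = -5738 - 15 = -5753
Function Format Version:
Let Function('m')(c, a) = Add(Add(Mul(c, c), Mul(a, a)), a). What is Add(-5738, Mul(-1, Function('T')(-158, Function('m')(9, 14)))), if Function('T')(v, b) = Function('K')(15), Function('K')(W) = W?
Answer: -5753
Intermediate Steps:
Function('m')(c, a) = Add(a, Pow(a, 2), Pow(c, 2)) (Function('m')(c, a) = Add(Add(Pow(c, 2), Pow(a, 2)), a) = Add(Add(Pow(a, 2), Pow(c, 2)), a) = Add(a, Pow(a, 2), Pow(c, 2)))
Function('T')(v, b) = 15
Add(-5738, Mul(-1, Function('T')(-158, Function('m')(9, 14)))) = Add(-5738, Mul(-1, 15)) = Add(-5738, -15) = -5753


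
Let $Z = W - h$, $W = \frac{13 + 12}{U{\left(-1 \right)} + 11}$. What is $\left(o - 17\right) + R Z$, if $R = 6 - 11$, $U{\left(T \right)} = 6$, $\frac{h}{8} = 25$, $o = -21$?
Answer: $\frac{16229}{17} \approx 954.65$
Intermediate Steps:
$h = 200$ ($h = 8 \cdot 25 = 200$)
$W = \frac{25}{17}$ ($W = \frac{13 + 12}{6 + 11} = \frac{25}{17} \approx 1.4706$)
$Z = - \frac{3375}{17}$ ($Z = \frac{25}{17} - 200 = - \frac{3375}{17} \approx -198.53$)
$R = -5$
$\left(o - 17\right) + R Z = \left(-21 - 17\right) - - \frac{16875}{17} = -38 + \frac{16875}{17} = \frac{16229}{17}$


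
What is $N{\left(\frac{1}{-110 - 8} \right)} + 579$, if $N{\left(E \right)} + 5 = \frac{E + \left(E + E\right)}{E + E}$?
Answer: $\frac{1151}{2} \approx 575.5$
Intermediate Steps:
$N{\left(E \right)} = - \frac{7}{2}$ ($N{\left(E \right)} = -5 + \frac{E + \left(E + E\right)}{E + E} = -5 + \frac{E + 2 E}{2 E} = -5 + 3 E \frac{1}{2 E} = -5 + \frac{3}{2} = - \frac{7}{2}$)
$N{\left(\frac{1}{-110 - 8} \right)} + 579 = - \frac{7}{2} + 579 = \frac{1151}{2}$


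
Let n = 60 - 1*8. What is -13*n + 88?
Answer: -588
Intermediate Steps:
n = 52 (n = 60 - 8 = 52)
-13*n + 88 = -13*52 + 88 = -676 + 88 = -588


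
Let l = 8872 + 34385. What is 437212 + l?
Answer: 480469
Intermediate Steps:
l = 43257
437212 + l = 437212 + 43257 = 480469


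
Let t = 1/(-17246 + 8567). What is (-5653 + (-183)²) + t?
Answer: 241588643/8679 ≈ 27836.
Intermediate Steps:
t = -1/8679 (t = 1/(-8679) = -1/8679 ≈ -0.00011522)
(-5653 + (-183)²) + t = (-5653 + (-183)²) - 1/8679 = (-5653 + 33489) - 1/8679 = 27836 - 1/8679 = 241588643/8679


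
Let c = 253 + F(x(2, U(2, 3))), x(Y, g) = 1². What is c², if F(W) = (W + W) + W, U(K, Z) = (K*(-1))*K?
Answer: 65536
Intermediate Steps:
U(K, Z) = -K² (U(K, Z) = (-K)*K = -K²)
x(Y, g) = 1
F(W) = 3*W (F(W) = 2*W + W = 3*W)
c = 256 (c = 253 + 3*1 = 253 + 3 = 256)
c² = 256² = 65536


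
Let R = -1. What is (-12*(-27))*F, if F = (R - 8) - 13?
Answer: -7128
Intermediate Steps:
F = -22 (F = (-1 - 8) - 13 = -9 - 13 = -22)
(-12*(-27))*F = -12*(-27)*(-22) = 324*(-22) = -7128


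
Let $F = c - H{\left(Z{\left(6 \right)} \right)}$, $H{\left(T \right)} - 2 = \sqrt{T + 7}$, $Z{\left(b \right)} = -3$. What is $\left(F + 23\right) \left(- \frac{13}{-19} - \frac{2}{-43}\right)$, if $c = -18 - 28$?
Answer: $- \frac{16119}{817} \approx -19.729$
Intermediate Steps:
$H{\left(T \right)} = 2 + \sqrt{7 + T}$ ($H{\left(T \right)} = 2 + \sqrt{T + 7} = 2 + \sqrt{7 + T}$)
$c = -46$ ($c = -18 - 28 = -46$)
$F = -50$ ($F = -46 - \left(2 + \sqrt{7 - 3}\right) = -46 - \left(2 + \sqrt{4}\right) = -46 - \left(2 + 2\right) = -46 - 4 = -50$)
$\left(F + 23\right) \left(- \frac{13}{-19} - \frac{2}{-43}\right) = \left(-50 + 23\right) \left(- \frac{13}{-19} - \frac{2}{-43}\right) = - 27 \left(\left(-13\right) \left(- \frac{1}{19}\right) - - \frac{2}{43}\right) = - 27 \left(\frac{13}{19} + \frac{2}{43}\right) = \left(-27\right) \frac{597}{817} = - \frac{16119}{817}$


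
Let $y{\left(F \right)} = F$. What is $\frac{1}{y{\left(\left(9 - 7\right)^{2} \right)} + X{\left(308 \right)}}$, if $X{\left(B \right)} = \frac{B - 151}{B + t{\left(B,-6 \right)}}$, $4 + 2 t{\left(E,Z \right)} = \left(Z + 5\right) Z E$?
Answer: $\frac{1230}{5077} \approx 0.24227$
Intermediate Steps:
$t{\left(E,Z \right)} = -2 + \frac{E Z \left(5 + Z\right)}{2}$ ($t{\left(E,Z \right)} = -2 + \frac{\left(Z + 5\right) Z E}{2} = -2 + \frac{\left(5 + Z\right) E Z}{2} = -2 + \frac{E Z \left(5 + Z\right)}{2}$)
$X{\left(B \right)} = \frac{-151 + B}{-2 + 4 B}$ ($X{\left(B \right)} = \frac{B - 151}{B + \left(-2 + \frac{B \left(-6\right)^{2}}{2} + \frac{5}{2} B \left(-6\right)\right)} = \frac{-151 + B}{B - \left(2 + 15 B - \frac{1}{2} B 36\right)} = \frac{-151 + B}{B - \left(2 - 3 B\right)} = \frac{-151 + B}{B + \left(-2 + 3 B\right)} = \frac{-151 + B}{-2 + 4 B}$)
$\frac{1}{y{\left(\left(9 - 7\right)^{2} \right)} + X{\left(308 \right)}} = \frac{1}{\left(9 - 7\right)^{2} + \frac{-151 + 308}{2 \left(-1 + 2 \cdot 308\right)}} = \frac{1}{2^{2} + \frac{1}{2} \frac{1}{-1 + 616} \cdot 157} = \frac{1}{4 + \frac{1}{2} \cdot \frac{1}{615} \cdot 157} = \frac{1}{4 + \frac{157}{1230}} = \frac{1}{\frac{5077}{1230}} = \frac{1230}{5077}$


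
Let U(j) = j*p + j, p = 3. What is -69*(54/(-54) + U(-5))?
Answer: 1449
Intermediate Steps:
U(j) = 4*j (U(j) = j*3 + j = 3*j + j = 4*j)
-69*(54/(-54) + U(-5)) = -69*(54/(-54) + 4*(-5)) = -69*(54*(-1/54) - 20) = -69*(-1 - 20) = -69*(-21) = 1449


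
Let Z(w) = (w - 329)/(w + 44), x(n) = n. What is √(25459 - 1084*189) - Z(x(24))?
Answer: 305/68 + 19*I*√497 ≈ 4.4853 + 423.58*I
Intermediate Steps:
Z(w) = (-329 + w)/(44 + w)
√(25459 - 1084*189) - Z(x(24)) = √(25459 - 1084*189) - (-329 + 24)/(44 + 24) = √(25459 - 204876) - (-305)/68 = √(-179417) - (-305)/68 = 19*I*√497 - 1*(-305/68) = 19*I*√497 + 305/68 = 305/68 + 19*I*√497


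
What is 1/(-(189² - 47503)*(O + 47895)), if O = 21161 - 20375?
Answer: 1/573559542 ≈ 1.7435e-9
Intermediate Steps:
O = 786
1/(-(189² - 47503)*(O + 47895)) = 1/(-(189² - 47503)*(786 + 47895)) = 1/(-(35721 - 47503)*48681) = 1/(-(-11782)*48681) = 1/(-1*(-573559542)) = 1/573559542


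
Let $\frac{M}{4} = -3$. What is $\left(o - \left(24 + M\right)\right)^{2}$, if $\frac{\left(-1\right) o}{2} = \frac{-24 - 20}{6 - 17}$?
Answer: $400$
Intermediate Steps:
$M = -12$ ($M = 4 \left(-3\right) = -12$)
$o = -8$ ($o = - 2 \frac{-24 - 20}{6 - 17} = - 2 \left(- \frac{44}{-11}\right) = - 2 \left(\left(-44\right) \left(- \frac{1}{11}\right)\right) = \left(-2\right) 4 = -8$)
$\left(o - \left(24 + M\right)\right)^{2} = \left(-8 - 12\right)^{2} = \left(-20\right)^{2} = 400$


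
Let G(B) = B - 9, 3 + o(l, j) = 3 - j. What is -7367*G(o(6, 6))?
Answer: 110505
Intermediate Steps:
o(l, j) = -j (o(l, j) = -3 + (3 - j) = -j)
G(B) = -9 + B
-7367*G(o(6, 6)) = -7367*(-9 - 1*6) = -7367*(-9 - 6) = -7367*(-15) = 110505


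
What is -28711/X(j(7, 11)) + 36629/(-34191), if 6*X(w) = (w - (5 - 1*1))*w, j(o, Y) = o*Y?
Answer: -6095838415/192187611 ≈ -31.718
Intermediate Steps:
j(o, Y) = Y*o
X(w) = w*(-4 + w)/6 (X(w) = ((w - (5 - 1*1))*w)/6 = ((w - (5 - 1))*w)/6 = ((w - 1*4)*w)/6 = ((w - 4)*w)/6 = ((-4 + w)*w)/6 = (w*(-4 + w))/6 = w*(-4 + w)/6)
-28711/X(j(7, 11)) + 36629/(-34191) = -28711*6/(77*(-4 + 11*7)) + 36629/(-34191) = -28711*6/(77*(-4 + 77)) + 36629*(-1/34191) = -28711/((⅙)*77*73) - 36629/34191 = -28711/5621/6 - 36629/34191 = -28711*6/5621 - 36629/34191 = -172266/5621 - 36629/34191 = -6095838415/192187611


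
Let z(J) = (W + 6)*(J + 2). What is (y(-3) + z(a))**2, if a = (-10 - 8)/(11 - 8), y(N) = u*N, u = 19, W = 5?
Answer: 10201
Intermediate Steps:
y(N) = 19*N
a = -6 (a = -18/3 = -18*1/3 = -6)
z(J) = 22 + 11*J (z(J) = (5 + 6)*(J + 2) = 11*(2 + J) = 22 + 11*J)
(y(-3) + z(a))**2 = (19*(-3) + (22 + 11*(-6)))**2 = (-57 + (22 - 66))**2 = (-57 - 44)**2 = (-101)**2 = 10201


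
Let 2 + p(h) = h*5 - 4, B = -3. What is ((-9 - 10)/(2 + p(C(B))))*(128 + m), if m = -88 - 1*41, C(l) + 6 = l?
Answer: -19/49 ≈ -0.38775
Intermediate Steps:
C(l) = -6 + l
p(h) = -6 + 5*h (p(h) = -2 + (h*5 - 4) = -2 + (5*h - 4) = -2 + (-4 + 5*h) = -6 + 5*h)
m = -129 (m = -88 - 41 = -129)
((-9 - 10)/(2 + p(C(B))))*(128 + m) = ((-9 - 10)/(2 + (-6 + 5*(-6 - 3))))*(128 - 129) = -19/(2 + (-6 + 5*(-9)))*(-1) = -19/(2 + (-6 - 45))*(-1) = -19/(2 - 51)*(-1) = -19/(-49)*(-1) = -19*(-1/49)*(-1) = (19/49)*(-1) = -19/49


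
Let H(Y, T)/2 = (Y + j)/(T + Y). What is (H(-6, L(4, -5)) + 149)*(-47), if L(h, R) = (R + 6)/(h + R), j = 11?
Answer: -48551/7 ≈ -6935.9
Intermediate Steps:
L(h, R) = (6 + R)/(R + h)
H(Y, T) = 2*(11 + Y)/(T + Y) (H(Y, T) = 2*((Y + 11)/(T + Y)) = 2*((11 + Y)/(T + Y)) = 2*(11 + Y)/(T + Y))
(H(-6, L(4, -5)) + 149)*(-47) = (2*(11 - 6)/((6 - 5)/(-5 + 4) - 6) + 149)*(-47) = (2*5/(1/(-1) - 6) + 149)*(-47) = (2*5/(-1*1 - 6) + 149)*(-47) = (2*5/(-1 - 6) + 149)*(-47) = (2*5/(-7) + 149)*(-47) = (2*(-⅐)*5 + 149)*(-47) = (-10/7 + 149)*(-47) = (1033/7)*(-47) = -48551/7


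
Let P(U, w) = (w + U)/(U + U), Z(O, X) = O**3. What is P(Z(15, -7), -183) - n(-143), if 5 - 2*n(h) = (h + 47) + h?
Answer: -136718/1125 ≈ -121.53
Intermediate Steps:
P(U, w) = (U + w)/(2*U) (P(U, w) = (U + w)/((2*U)) = (U + w)*(1/(2*U)) = (U + w)/(2*U))
n(h) = -21 - h (n(h) = 5/2 - ((h + 47) + h)/2 = 5/2 - ((47 + h) + h)/2 = 5/2 - (47 + 2*h)/2 = 5/2 + (-47/2 - h) = -21 - h)
P(Z(15, -7), -183) - n(-143) = (15**3 - 183)/(2*(15**3)) - (-21 - 1*(-143)) = (1/2)*(3375 - 183)/3375 - (-21 + 143) = (1/2)*(1/3375)*3192 - 1*122 = 532/1125 - 122 = -136718/1125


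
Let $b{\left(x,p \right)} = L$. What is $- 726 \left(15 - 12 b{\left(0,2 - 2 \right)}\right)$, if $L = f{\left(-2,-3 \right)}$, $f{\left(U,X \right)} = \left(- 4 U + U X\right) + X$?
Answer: $84942$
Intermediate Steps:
$f{\left(U,X \right)} = X - 4 U + U X$
$L = 11$ ($L = -3 - -8 - -6 = -3 + 8 + 6 = 11$)
$b{\left(x,p \right)} = 11$
$- 726 \left(15 - 12 b{\left(0,2 - 2 \right)}\right) = - 726 \left(15 - 132\right) = \left(-726\right) \left(-117\right) = 84942$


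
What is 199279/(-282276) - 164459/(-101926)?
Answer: 13055558665/14385631788 ≈ 0.90754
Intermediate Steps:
199279/(-282276) - 164459/(-101926) = 199279*(-1/282276) - 164459*(-1/101926) = -199279/282276 + 164459/101926 = 13055558665/14385631788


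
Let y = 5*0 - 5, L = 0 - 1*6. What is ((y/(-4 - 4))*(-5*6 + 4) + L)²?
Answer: 7921/16 ≈ 495.06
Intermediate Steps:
L = -6 (L = 0 - 6 = -6)
y = -5 (y = 0 - 5 = -5)
((y/(-4 - 4))*(-5*6 + 4) + L)² = ((-5/(-4 - 4))*(-5*6 + 4) - 6)² = ((-5/(-8))*(-30 + 4) - 6)² = (-⅛*(-5)*(-26) - 6)² = ((5/8)*(-26) - 6)² = (-65/4 - 6)² = (-89/4)² = 7921/16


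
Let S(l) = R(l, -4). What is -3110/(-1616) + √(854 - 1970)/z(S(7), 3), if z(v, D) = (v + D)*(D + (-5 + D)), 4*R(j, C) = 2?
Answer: 1555/808 + 12*I*√31/7 ≈ 1.9245 + 9.5447*I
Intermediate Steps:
R(j, C) = ½ (R(j, C) = (¼)*2 = ½)
S(l) = ½
z(v, D) = (-5 + 2*D)*(D + v) (z(v, D) = (D + v)*(-5 + 2*D) = (-5 + 2*D)*(D + v))
-3110/(-1616) + √(854 - 1970)/z(S(7), 3) = -3110/(-1616) + √(854 - 1970)/(-5*3 - 5*½ + 2*3² + 2*3*(½)) = -3110*(-1/1616) + √(-1116)/(-15 - 5/2 + 2*9 + 3) = 1555/808 + (6*I*√31)/(-15 - 5/2 + 18 + 3) = 1555/808 + (6*I*√31)/(7/2) = 1555/808 + (6*I*√31)*(2/7) = 1555/808 + 12*I*√31/7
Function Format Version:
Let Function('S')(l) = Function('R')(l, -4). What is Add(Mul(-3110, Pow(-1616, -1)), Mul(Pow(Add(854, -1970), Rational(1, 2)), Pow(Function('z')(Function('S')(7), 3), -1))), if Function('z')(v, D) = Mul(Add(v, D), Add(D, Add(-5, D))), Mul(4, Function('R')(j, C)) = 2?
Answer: Add(Rational(1555, 808), Mul(Rational(12, 7), I, Pow(31, Rational(1, 2)))) ≈ Add(1.9245, Mul(9.5447, I))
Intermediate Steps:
Function('R')(j, C) = Rational(1, 2) (Function('R')(j, C) = Mul(Rational(1, 4), 2) = Rational(1, 2))
Function('S')(l) = Rational(1, 2)
Function('z')(v, D) = Mul(Add(-5, Mul(2, D)), Add(D, v)) (Function('z')(v, D) = Mul(Add(D, v), Add(-5, Mul(2, D))) = Mul(Add(-5, Mul(2, D)), Add(D, v)))
Add(Mul(-3110, Pow(-1616, -1)), Mul(Pow(Add(854, -1970), Rational(1, 2)), Pow(Function('z')(Function('S')(7), 3), -1))) = Add(Mul(-3110, Pow(-1616, -1)), Mul(Pow(Add(854, -1970), Rational(1, 2)), Pow(Add(Mul(-5, 3), Mul(-5, Rational(1, 2)), Mul(2, Pow(3, 2)), Mul(2, 3, Rational(1, 2))), -1))) = Add(Mul(-3110, Rational(-1, 1616)), Mul(Pow(-1116, Rational(1, 2)), Pow(Add(-15, Rational(-5, 2), Mul(2, 9), 3), -1))) = Add(Rational(1555, 808), Mul(Mul(6, I, Pow(31, Rational(1, 2))), Pow(Add(-15, Rational(-5, 2), 18, 3), -1))) = Add(Rational(1555, 808), Mul(Mul(6, I, Pow(31, Rational(1, 2))), Pow(Rational(7, 2), -1))) = Add(Rational(1555, 808), Mul(Mul(6, I, Pow(31, Rational(1, 2))), Rational(2, 7))) = Add(Rational(1555, 808), Mul(Rational(12, 7), I, Pow(31, Rational(1, 2))))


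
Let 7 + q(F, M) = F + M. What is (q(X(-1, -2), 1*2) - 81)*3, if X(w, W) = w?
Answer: -261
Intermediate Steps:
q(F, M) = -7 + F + M (q(F, M) = -7 + (F + M) = -7 + F + M)
(q(X(-1, -2), 1*2) - 81)*3 = ((-7 - 1 + 1*2) - 81)*3 = ((-7 - 1 + 2) - 81)*3 = (-6 - 81)*3 = -87*3 = -261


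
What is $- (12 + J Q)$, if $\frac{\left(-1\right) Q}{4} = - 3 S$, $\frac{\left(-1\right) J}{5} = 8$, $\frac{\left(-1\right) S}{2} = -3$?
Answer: $2868$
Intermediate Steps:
$S = 6$ ($S = \left(-2\right) \left(-3\right) = 6$)
$J = -40$ ($J = \left(-5\right) 8 = -40$)
$Q = 72$ ($Q = - 4 \left(\left(-3\right) 6\right) = \left(-4\right) \left(-18\right) = 72$)
$- (12 + J Q) = - (12 - 2880) = \left(-1\right) \left(-2868\right) = 2868$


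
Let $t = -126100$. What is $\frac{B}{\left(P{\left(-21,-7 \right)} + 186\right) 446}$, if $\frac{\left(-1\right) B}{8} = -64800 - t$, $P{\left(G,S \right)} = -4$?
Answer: $- \frac{122600}{20293} \approx -6.0415$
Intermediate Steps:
$B = -490400$ ($B = - 8 \left(-64800 - -126100\right) = - 8 \left(-64800 + 126100\right) = \left(-8\right) 61300 = -490400$)
$\frac{B}{\left(P{\left(-21,-7 \right)} + 186\right) 446} = - \frac{490400}{\left(-4 + 186\right) 446} = - \frac{490400}{182 \cdot 446} = - \frac{490400}{81172} = \left(-490400\right) \frac{1}{81172} = - \frac{122600}{20293}$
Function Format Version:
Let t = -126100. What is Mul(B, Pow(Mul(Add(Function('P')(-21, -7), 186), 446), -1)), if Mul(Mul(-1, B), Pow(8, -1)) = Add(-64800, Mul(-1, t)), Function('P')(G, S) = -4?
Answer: Rational(-122600, 20293) ≈ -6.0415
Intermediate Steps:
B = -490400 (B = Mul(-8, Add(-64800, Mul(-1, -126100))) = Mul(-8, Add(-64800, 126100)) = Mul(-8, 61300) = -490400)
Mul(B, Pow(Mul(Add(Function('P')(-21, -7), 186), 446), -1)) = Mul(-490400, Pow(Mul(Add(-4, 186), 446), -1)) = Mul(-490400, Pow(Mul(182, 446), -1)) = Mul(-490400, Pow(81172, -1)) = Mul(-490400, Rational(1, 81172)) = Rational(-122600, 20293)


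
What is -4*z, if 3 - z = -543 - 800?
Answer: -5384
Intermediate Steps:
z = 1346 (z = 3 - (-543 - 800) = 3 - 1*(-1343) = 3 + 1343 = 1346)
-4*z = -4*1346 = -5384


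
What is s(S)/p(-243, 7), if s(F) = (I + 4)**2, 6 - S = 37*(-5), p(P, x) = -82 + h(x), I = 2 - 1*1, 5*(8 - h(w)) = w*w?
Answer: -125/419 ≈ -0.29833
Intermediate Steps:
h(w) = 8 - w**2/5 (h(w) = 8 - w*w/5 = 8 - w**2/5)
I = 1 (I = 2 - 1 = 1)
p(P, x) = -74 - x**2/5 (p(P, x) = -82 + (8 - x**2/5) = -74 - x**2/5)
S = 191 (S = 6 - 37*(-5) = 6 - 1*(-185) = 6 + 185 = 191)
s(F) = 25 (s(F) = (1 + 4)**2 = 5**2 = 25)
s(S)/p(-243, 7) = 25/(-74 - 1/5*7**2) = 25/(-74 - 1/5*49) = 25/(-74 - 49/5) = 25/(-419/5) = 25*(-5/419) = -125/419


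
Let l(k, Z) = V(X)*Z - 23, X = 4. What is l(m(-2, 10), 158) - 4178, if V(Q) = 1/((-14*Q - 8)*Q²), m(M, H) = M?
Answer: -2150991/512 ≈ -4201.2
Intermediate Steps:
V(Q) = 1/(Q²*(-8 - 14*Q)) (V(Q) = 1/((-8 - 14*Q)*Q²) = 1/(Q²*(-8 - 14*Q)))
l(k, Z) = -23 - Z/1024 (l(k, Z) = (-½/(4²*(4 + 7*4)))*Z - 23 = (-½*1/16/(4 + 28))*Z - 23 = (-½*1/16/32)*Z - 23 = (-½*1/16*1/32)*Z - 23 = -Z/1024 - 23 = -23 - Z/1024)
l(m(-2, 10), 158) - 4178 = (-23 - 1/1024*158) - 4178 = (-23 - 79/512) - 4178 = -11855/512 - 4178 = -2150991/512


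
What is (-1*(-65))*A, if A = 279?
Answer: 18135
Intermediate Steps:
(-1*(-65))*A = -1*(-65)*279 = 65*279 = 18135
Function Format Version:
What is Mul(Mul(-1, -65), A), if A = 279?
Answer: 18135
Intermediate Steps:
Mul(Mul(-1, -65), A) = Mul(Mul(-1, -65), 279) = Mul(65, 279) = 18135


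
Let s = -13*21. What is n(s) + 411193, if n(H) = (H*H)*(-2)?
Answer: 262135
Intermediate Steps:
s = -273
n(H) = -2*H**2 (n(H) = H**2*(-2) = -2*H**2)
n(s) + 411193 = -2*(-273)**2 + 411193 = -2*74529 + 411193 = -149058 + 411193 = 262135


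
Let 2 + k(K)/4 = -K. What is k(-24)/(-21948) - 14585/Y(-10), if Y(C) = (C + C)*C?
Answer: -16006459/219480 ≈ -72.929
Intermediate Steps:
k(K) = -8 - 4*K (k(K) = -8 + 4*(-K) = -8 - 4*K)
Y(C) = 2*C² (Y(C) = (2*C)*C = 2*C²)
k(-24)/(-21948) - 14585/Y(-10) = (-8 - 4*(-24))/(-21948) - 14585/(2*(-10)²) = (-8 + 96)*(-1/21948) - 14585/(2*100) = 88*(-1/21948) - 14585/200 = -22/5487 - 14585*1/200 = -22/5487 - 2917/40 = -16006459/219480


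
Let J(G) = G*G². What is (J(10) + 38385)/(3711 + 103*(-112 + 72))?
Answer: -39385/409 ≈ -96.296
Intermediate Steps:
J(G) = G³
(J(10) + 38385)/(3711 + 103*(-112 + 72)) = (10³ + 38385)/(3711 + 103*(-112 + 72)) = (1000 + 38385)/(3711 + 103*(-40)) = 39385/(3711 - 4120) = 39385/(-409) = 39385*(-1/409) = -39385/409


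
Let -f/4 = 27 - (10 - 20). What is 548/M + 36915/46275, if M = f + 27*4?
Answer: -79607/6170 ≈ -12.902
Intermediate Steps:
f = -148 (f = -4*(27 - (10 - 20)) = -4*(27 - 1*(-10)) = -4*(27 + 10) = -4*37 = -148)
M = -40 (M = -148 + 27*4 = -148 + 108 = -40)
548/M + 36915/46275 = 548/(-40) + 36915/46275 = 548*(-1/40) + 36915*(1/46275) = -137/10 + 2461/3085 = -79607/6170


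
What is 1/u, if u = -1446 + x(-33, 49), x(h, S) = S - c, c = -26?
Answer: -1/1371 ≈ -0.00072939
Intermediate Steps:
x(h, S) = 26 + S (x(h, S) = S - 1*(-26) = S + 26 = 26 + S)
u = -1371 (u = -1446 + (26 + 49) = -1446 + 75 = -1371)
1/u = 1/(-1371) = -1/1371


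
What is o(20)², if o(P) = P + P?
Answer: 1600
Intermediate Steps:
o(P) = 2*P
o(20)² = (2*20)² = 40² = 1600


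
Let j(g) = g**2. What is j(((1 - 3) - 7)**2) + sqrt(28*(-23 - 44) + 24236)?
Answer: 6561 + 2*sqrt(5590) ≈ 6710.5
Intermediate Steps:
j(((1 - 3) - 7)**2) + sqrt(28*(-23 - 44) + 24236) = (((1 - 3) - 7)**2)**2 + sqrt(28*(-23 - 44) + 24236) = ((-2 - 7)**2)**2 + sqrt(28*(-67) + 24236) = ((-9)**2)**2 + sqrt(-1876 + 24236) = 81**2 + sqrt(22360) = 6561 + 2*sqrt(5590)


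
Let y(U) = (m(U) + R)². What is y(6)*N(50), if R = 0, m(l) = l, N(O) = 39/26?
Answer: 54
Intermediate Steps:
N(O) = 3/2 (N(O) = 39*(1/26) = 3/2)
y(U) = U² (y(U) = (U + 0)² = U²)
y(6)*N(50) = 6²*(3/2) = 36*(3/2) = 54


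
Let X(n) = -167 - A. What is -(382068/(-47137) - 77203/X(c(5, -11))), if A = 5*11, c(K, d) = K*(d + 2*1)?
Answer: -3554298715/10464414 ≈ -339.66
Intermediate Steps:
c(K, d) = K*(2 + d) (c(K, d) = K*(d + 2) = K*(2 + d))
A = 55
X(n) = -222 (X(n) = -167 - 1*55 = -167 - 55 = -222)
-(382068/(-47137) - 77203/X(c(5, -11))) = -(382068/(-47137) - 77203/(-222)) = -(382068*(-1/47137) - 77203*(-1/222)) = -(-382068/47137 + 77203/222) = -1*3554298715/10464414 = -3554298715/10464414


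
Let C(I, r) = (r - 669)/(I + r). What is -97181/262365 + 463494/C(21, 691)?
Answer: 43291237709369/2886015 ≈ 1.5000e+7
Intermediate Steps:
C(I, r) = (-669 + r)/(I + r)
-97181/262365 + 463494/C(21, 691) = -97181/262365 + 463494/(((-669 + 691)/(21 + 691))) = -97181*1/262365 + 463494/((22/712)) = -97181/262365 + 463494/(((1/712)*22)) = -97181/262365 + 463494/(11/356) = -97181/262365 + 463494*(356/11) = -97181/262365 + 165003864/11 = 43291237709369/2886015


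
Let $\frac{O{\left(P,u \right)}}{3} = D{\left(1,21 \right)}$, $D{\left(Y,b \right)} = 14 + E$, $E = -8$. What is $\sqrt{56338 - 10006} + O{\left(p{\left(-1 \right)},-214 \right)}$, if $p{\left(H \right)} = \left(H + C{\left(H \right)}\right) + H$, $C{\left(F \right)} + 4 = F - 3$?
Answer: $18 + 18 \sqrt{143} \approx 233.25$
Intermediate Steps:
$D{\left(Y,b \right)} = 6$ ($D{\left(Y,b \right)} = 14 - 8 = 6$)
$C{\left(F \right)} = -7 + F$ ($C{\left(F \right)} = -4 + \left(F - 3\right) = -4 + \left(-3 + F\right) = -7 + F$)
$p{\left(H \right)} = -7 + 3 H$ ($p{\left(H \right)} = \left(H + \left(-7 + H\right)\right) + H = \left(-7 + 2 H\right) + H = -7 + 3 H$)
$O{\left(P,u \right)} = 18$ ($O{\left(P,u \right)} = 3 \cdot 6 = 18$)
$\sqrt{56338 - 10006} + O{\left(p{\left(-1 \right)},-214 \right)} = \sqrt{56338 - 10006} + 18 = \sqrt{46332} + 18 = 18 \sqrt{143} + 18 = 18 + 18 \sqrt{143}$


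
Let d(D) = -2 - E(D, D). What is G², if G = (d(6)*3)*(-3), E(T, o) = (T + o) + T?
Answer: 32400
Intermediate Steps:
E(T, o) = o + 2*T
d(D) = -2 - 3*D (d(D) = -2 - (D + 2*D) = -2 - 3*D)
G = 180 (G = ((-2 - 3*6)*3)*(-3) = ((-2 - 18)*3)*(-3) = -20*3*(-3) = -60*(-3) = 180)
G² = 180² = 32400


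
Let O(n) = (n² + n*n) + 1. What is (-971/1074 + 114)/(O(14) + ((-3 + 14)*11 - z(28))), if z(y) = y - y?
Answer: 121465/552036 ≈ 0.22003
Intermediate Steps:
z(y) = 0
O(n) = 1 + 2*n² (O(n) = (n² + n²) + 1 = 2*n² + 1 = 1 + 2*n²)
(-971/1074 + 114)/(O(14) + ((-3 + 14)*11 - z(28))) = (-971/1074 + 114)/((1 + 2*14²) + ((-3 + 14)*11 - 1*0)) = (-971*1/1074 + 114)/((1 + 2*196) + (11*11 + 0)) = (-971/1074 + 114)/((1 + 392) + (121 + 0)) = 121465/(1074*(393 + 121)) = (121465/1074)/514 = (121465/1074)*(1/514) = 121465/552036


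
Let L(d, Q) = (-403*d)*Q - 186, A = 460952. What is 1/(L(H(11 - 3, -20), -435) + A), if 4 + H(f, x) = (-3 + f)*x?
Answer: -1/17770954 ≈ -5.6272e-8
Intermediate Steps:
H(f, x) = -4 + x*(-3 + f) (H(f, x) = -4 + (-3 + f)*x = -4 + x*(-3 + f))
L(d, Q) = -186 - 403*Q*d (L(d, Q) = -403*Q*d - 186 = -186 - 403*Q*d)
1/(L(H(11 - 3, -20), -435) + A) = 1/((-186 - 403*(-435)*(-4 - 3*(-20) + (11 - 3)*(-20))) + 460952) = 1/((-186 - 403*(-435)*(-4 + 60 + 8*(-20))) + 460952) = 1/((-186 - 403*(-435)*(-4 + 60 - 160)) + 460952) = 1/((-186 - 403*(-435)*(-104)) + 460952) = 1/((-186 - 18231720) + 460952) = 1/(-18231906 + 460952) = 1/(-17770954) = -1/17770954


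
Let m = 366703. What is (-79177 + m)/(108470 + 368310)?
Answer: 143763/238390 ≈ 0.60306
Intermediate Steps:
(-79177 + m)/(108470 + 368310) = (-79177 + 366703)/(108470 + 368310) = 287526/476780 = 287526*(1/476780) = 143763/238390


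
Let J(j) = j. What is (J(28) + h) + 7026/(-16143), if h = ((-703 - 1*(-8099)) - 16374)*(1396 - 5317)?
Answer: 189426081504/5381 ≈ 3.5203e+7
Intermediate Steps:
h = 35202738 (h = ((-703 + 8099) - 16374)*(-3921) = (7396 - 16374)*(-3921) = -8978*(-3921) = 35202738)
(J(28) + h) + 7026/(-16143) = (28 + 35202738) + 7026/(-16143) = 35202766 + 7026*(-1/16143) = 35202766 - 2342/5381 = 189426081504/5381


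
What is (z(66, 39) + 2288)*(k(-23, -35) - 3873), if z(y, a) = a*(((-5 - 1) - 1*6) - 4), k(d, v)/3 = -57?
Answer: -6729216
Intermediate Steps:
k(d, v) = -171 (k(d, v) = 3*(-57) = -171)
z(y, a) = -16*a (z(y, a) = a*((-6 - 6) - 4) = a*(-12 - 4) = a*(-16) = -16*a)
(z(66, 39) + 2288)*(k(-23, -35) - 3873) = (-16*39 + 2288)*(-171 - 3873) = (-624 + 2288)*(-4044) = 1664*(-4044) = -6729216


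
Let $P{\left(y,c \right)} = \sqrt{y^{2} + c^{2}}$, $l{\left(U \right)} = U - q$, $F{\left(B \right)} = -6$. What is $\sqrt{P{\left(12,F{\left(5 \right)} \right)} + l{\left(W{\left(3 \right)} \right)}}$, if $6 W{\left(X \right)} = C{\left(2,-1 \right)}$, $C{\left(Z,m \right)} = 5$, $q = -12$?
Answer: $\frac{\sqrt{462 + 216 \sqrt{5}}}{6} \approx 5.1235$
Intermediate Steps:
$W{\left(X \right)} = \frac{5}{6}$ ($W{\left(X \right)} = \frac{1}{6} \cdot 5 = \frac{5}{6}$)
$l{\left(U \right)} = 12 + U$ ($l{\left(U \right)} = U - -12 = U + 12 = 12 + U$)
$P{\left(y,c \right)} = \sqrt{c^{2} + y^{2}}$
$\sqrt{P{\left(12,F{\left(5 \right)} \right)} + l{\left(W{\left(3 \right)} \right)}} = \sqrt{\sqrt{\left(-6\right)^{2} + 12^{2}} + \left(12 + \frac{5}{6}\right)} = \sqrt{\sqrt{36 + 144} + \frac{77}{6}} = \sqrt{\sqrt{180} + \frac{77}{6}} = \sqrt{6 \sqrt{5} + \frac{77}{6}} = \sqrt{\frac{77}{6} + 6 \sqrt{5}}$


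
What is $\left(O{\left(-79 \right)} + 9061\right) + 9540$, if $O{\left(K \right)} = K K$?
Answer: $24842$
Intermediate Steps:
$O{\left(K \right)} = K^{2}$
$\left(O{\left(-79 \right)} + 9061\right) + 9540 = \left(\left(-79\right)^{2} + 9061\right) + 9540 = \left(6241 + 9061\right) + 9540 = 15302 + 9540 = 24842$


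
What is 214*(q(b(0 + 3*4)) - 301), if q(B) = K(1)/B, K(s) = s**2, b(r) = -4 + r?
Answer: -257549/4 ≈ -64387.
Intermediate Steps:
q(B) = 1/B (q(B) = 1**2/B = 1/B)
214*(q(b(0 + 3*4)) - 301) = 214*(1/(-4 + (0 + 3*4)) - 301) = 214*(1/(-4 + (0 + 12)) - 301) = 214*(1/(-4 + 12) - 301) = 214*(1/8 - 301) = 214*(-2407/8) = -257549/4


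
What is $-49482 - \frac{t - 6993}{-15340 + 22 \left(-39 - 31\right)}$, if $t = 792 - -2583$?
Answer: $- \frac{417629889}{8440} \approx -49482.0$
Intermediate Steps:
$t = 3375$ ($t = 792 + 2583 = 3375$)
$-49482 - \frac{t - 6993}{-15340 + 22 \left(-39 - 31\right)} = -49482 - \frac{3375 - 6993}{-15340 + 22 \left(-39 - 31\right)} = -49482 - - \frac{3618}{-15340 + 22 \left(-70\right)} = -49482 - - \frac{3618}{-15340 - 1540} = -49482 - - \frac{3618}{-16880} = -49482 - \left(-3618\right) \left(- \frac{1}{16880}\right) = -49482 - \frac{1809}{8440} = - \frac{417629889}{8440}$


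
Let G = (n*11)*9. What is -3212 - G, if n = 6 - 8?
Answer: -3014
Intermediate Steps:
n = -2
G = -198 (G = -2*11*9 = -22*9 = -198)
-3212 - G = -3212 - 1*(-198) = -3212 + 198 = -3014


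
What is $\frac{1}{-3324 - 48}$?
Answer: $- \frac{1}{3372} \approx -0.00029656$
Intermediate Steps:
$\frac{1}{-3324 - 48} = \frac{1}{-3372} = - \frac{1}{3372}$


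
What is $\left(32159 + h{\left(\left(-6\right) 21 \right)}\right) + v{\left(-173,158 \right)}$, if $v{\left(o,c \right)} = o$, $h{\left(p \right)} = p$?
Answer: $31860$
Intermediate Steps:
$\left(32159 + h{\left(\left(-6\right) 21 \right)}\right) + v{\left(-173,158 \right)} = \left(32159 - 126\right) - 173 = 32033 - 173 = 31860$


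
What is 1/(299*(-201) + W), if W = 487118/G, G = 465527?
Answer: -465527/27977220055 ≈ -1.6640e-5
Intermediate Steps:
W = 487118/465527 ≈ 1.0464
1/(299*(-201) + W) = 1/(299*(-201) + 487118/465527) = 1/(-60099 + 487118/465527) = 1/(-27977220055/465527) = -465527/27977220055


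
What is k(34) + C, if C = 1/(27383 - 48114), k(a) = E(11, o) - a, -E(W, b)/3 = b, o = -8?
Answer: -207311/20731 ≈ -10.000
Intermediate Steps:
E(W, b) = -3*b
k(a) = 24 - a (k(a) = -3*(-8) - a = 24 - a)
C = -1/20731 (C = 1/(-20731) = -1/20731 ≈ -4.8237e-5)
k(34) + C = (24 - 1*34) - 1/20731 = (24 - 34) - 1/20731 = -10 - 1/20731 = -207311/20731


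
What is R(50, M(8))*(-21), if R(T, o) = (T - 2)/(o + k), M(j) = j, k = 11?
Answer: -1008/19 ≈ -53.053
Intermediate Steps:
R(T, o) = (-2 + T)/(11 + o) (R(T, o) = (T - 2)/(o + 11) = (-2 + T)/(11 + o))
R(50, M(8))*(-21) = ((-2 + 50)/(11 + 8))*(-21) = (48/19)*(-21) = -1008/19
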